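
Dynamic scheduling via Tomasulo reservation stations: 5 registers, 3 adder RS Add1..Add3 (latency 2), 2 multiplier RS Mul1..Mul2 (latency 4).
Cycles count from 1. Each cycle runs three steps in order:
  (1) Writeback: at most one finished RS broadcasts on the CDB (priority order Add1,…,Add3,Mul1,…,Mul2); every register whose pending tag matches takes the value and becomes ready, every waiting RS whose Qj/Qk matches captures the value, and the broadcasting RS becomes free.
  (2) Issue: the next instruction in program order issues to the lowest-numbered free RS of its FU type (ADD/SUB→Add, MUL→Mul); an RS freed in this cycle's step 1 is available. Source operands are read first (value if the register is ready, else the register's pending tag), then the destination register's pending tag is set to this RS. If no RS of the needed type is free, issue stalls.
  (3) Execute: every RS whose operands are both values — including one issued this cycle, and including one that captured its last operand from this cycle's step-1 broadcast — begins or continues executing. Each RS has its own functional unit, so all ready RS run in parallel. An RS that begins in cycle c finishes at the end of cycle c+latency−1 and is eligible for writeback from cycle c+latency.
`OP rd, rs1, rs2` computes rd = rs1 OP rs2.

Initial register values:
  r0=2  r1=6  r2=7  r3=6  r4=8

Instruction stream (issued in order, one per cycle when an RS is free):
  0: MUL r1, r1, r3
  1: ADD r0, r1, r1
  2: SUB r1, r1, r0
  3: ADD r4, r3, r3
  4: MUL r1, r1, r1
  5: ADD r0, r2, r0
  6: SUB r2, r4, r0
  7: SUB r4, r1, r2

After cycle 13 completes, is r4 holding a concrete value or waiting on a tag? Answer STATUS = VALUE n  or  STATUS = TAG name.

STATUS = TAG Add2

c1: issue MUL r1<-Mul1 | r0:2,r1:Mul1,r2:7,r3:6,r4:8
c2: issue ADD r0<-Add1 | r0:Add1,r1:Mul1,r2:7,r3:6,r4:8
c3: issue SUB r1<-Add2 | r0:Add1,r1:Add2,r2:7,r3:6,r4:8
c4: issue ADD r4<-Add3 | r0:Add1,r1:Add2,r2:7,r3:6,r4:Add3
c5: CDB Mul1=36; issue MUL r1<-Mul1 | r0:Add1,r1:Mul1,r2:7,r3:6,r4:Add3
c6: CDB Add3=12; issue ADD r0<-Add3 | r0:Add3,r1:Mul1,r2:7,r3:6,r4:12
c7: CDB Add1=72; issue SUB r2<-Add1 | r0:Add3,r1:Mul1,r2:Add1,r3:6,r4:12
c8: stall | r0:Add3,r1:Mul1,r2:Add1,r3:6,r4:12
c9: CDB Add2=-36; issue SUB r4<-Add2 | r0:Add3,r1:Mul1,r2:Add1,r3:6,r4:Add2
c10: CDB Add3=79 | r0:79,r1:Mul1,r2:Add1,r3:6,r4:Add2
c11: - | r0:79,r1:Mul1,r2:Add1,r3:6,r4:Add2
c12: CDB Add1=-67 | r0:79,r1:Mul1,r2:-67,r3:6,r4:Add2
c13: CDB Mul1=1296 | r0:79,r1:1296,r2:-67,r3:6,r4:Add2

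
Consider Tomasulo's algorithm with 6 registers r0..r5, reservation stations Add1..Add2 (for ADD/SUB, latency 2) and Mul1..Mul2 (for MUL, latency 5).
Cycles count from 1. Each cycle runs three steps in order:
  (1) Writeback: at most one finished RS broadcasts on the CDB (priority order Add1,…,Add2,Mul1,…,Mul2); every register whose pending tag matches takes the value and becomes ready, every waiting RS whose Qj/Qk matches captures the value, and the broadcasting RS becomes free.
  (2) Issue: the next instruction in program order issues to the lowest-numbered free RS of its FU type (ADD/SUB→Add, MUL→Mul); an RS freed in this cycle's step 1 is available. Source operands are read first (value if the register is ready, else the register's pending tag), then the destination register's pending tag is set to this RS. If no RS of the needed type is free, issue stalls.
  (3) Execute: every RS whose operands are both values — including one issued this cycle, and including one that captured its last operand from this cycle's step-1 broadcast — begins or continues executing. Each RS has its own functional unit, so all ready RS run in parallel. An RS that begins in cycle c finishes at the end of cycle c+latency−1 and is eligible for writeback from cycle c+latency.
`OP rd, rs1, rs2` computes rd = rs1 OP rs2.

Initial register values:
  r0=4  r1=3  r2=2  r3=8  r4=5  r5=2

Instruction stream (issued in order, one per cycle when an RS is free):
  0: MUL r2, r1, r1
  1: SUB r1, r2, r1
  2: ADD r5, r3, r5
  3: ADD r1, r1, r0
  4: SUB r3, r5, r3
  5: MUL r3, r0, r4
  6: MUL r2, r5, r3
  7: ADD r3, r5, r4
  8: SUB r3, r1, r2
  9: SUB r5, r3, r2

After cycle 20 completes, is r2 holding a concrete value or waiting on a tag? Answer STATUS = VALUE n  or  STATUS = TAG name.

STATUS = VALUE 200

cycle 1: issue MUL r2<-Mul1 // r0:4,r1:3,r2:Mul1,r3:8,r4:5,r5:2
cycle 2: issue SUB r1<-Add1 // r0:4,r1:Add1,r2:Mul1,r3:8,r4:5,r5:2
cycle 3: issue ADD r5<-Add2 // r0:4,r1:Add1,r2:Mul1,r3:8,r4:5,r5:Add2
cycle 4: stall // r0:4,r1:Add1,r2:Mul1,r3:8,r4:5,r5:Add2
cycle 5: CDB Add2=10; issue ADD r1<-Add2 // r0:4,r1:Add2,r2:Mul1,r3:8,r4:5,r5:10
cycle 6: CDB Mul1=9; stall // r0:4,r1:Add2,r2:9,r3:8,r4:5,r5:10
cycle 7: stall // r0:4,r1:Add2,r2:9,r3:8,r4:5,r5:10
cycle 8: CDB Add1=6; issue SUB r3<-Add1 // r0:4,r1:Add2,r2:9,r3:Add1,r4:5,r5:10
cycle 9: issue MUL r3<-Mul1 // r0:4,r1:Add2,r2:9,r3:Mul1,r4:5,r5:10
cycle 10: CDB Add1=2; issue MUL r2<-Mul2 // r0:4,r1:Add2,r2:Mul2,r3:Mul1,r4:5,r5:10
cycle 11: CDB Add2=10; issue ADD r3<-Add1 // r0:4,r1:10,r2:Mul2,r3:Add1,r4:5,r5:10
cycle 12: issue SUB r3<-Add2 // r0:4,r1:10,r2:Mul2,r3:Add2,r4:5,r5:10
cycle 13: CDB Add1=15; issue SUB r5<-Add1 // r0:4,r1:10,r2:Mul2,r3:Add2,r4:5,r5:Add1
cycle 14: CDB Mul1=20 // r0:4,r1:10,r2:Mul2,r3:Add2,r4:5,r5:Add1
cycle 15: - // r0:4,r1:10,r2:Mul2,r3:Add2,r4:5,r5:Add1
cycle 16: - // r0:4,r1:10,r2:Mul2,r3:Add2,r4:5,r5:Add1
cycle 17: - // r0:4,r1:10,r2:Mul2,r3:Add2,r4:5,r5:Add1
cycle 18: - // r0:4,r1:10,r2:Mul2,r3:Add2,r4:5,r5:Add1
cycle 19: CDB Mul2=200 // r0:4,r1:10,r2:200,r3:Add2,r4:5,r5:Add1
cycle 20: - // r0:4,r1:10,r2:200,r3:Add2,r4:5,r5:Add1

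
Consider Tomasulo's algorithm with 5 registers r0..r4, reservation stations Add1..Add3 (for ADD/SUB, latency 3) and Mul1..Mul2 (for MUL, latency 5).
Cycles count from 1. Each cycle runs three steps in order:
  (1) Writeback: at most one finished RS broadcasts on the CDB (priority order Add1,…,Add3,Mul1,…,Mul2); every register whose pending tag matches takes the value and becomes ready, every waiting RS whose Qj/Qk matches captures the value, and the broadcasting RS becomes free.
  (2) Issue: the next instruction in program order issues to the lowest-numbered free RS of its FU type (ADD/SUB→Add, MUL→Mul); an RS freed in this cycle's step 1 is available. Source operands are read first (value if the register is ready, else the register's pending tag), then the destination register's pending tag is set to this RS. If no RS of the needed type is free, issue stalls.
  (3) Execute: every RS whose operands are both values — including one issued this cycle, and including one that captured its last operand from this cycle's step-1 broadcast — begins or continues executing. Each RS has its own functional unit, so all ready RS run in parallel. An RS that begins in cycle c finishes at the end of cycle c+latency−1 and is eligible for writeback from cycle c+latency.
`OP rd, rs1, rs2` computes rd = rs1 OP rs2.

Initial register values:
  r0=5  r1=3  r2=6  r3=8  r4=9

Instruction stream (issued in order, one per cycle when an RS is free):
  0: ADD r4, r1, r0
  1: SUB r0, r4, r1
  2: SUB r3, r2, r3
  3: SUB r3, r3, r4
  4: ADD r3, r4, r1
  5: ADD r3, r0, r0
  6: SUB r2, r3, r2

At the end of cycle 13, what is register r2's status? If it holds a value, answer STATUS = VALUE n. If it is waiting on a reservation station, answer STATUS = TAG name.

STATUS = VALUE 4

c1: issue ADD r4<-Add1 | r0:5,r1:3,r2:6,r3:8,r4:Add1
c2: issue SUB r0<-Add2 | r0:Add2,r1:3,r2:6,r3:8,r4:Add1
c3: issue SUB r3<-Add3 | r0:Add2,r1:3,r2:6,r3:Add3,r4:Add1
c4: CDB Add1=8; issue SUB r3<-Add1 | r0:Add2,r1:3,r2:6,r3:Add1,r4:8
c5: stall | r0:Add2,r1:3,r2:6,r3:Add1,r4:8
c6: CDB Add3=-2; issue ADD r3<-Add3 | r0:Add2,r1:3,r2:6,r3:Add3,r4:8
c7: CDB Add2=5; issue ADD r3<-Add2 | r0:5,r1:3,r2:6,r3:Add2,r4:8
c8: stall | r0:5,r1:3,r2:6,r3:Add2,r4:8
c9: CDB Add1=-10; issue SUB r2<-Add1 | r0:5,r1:3,r2:Add1,r3:Add2,r4:8
c10: CDB Add2=10 | r0:5,r1:3,r2:Add1,r3:10,r4:8
c11: CDB Add3=11 | r0:5,r1:3,r2:Add1,r3:10,r4:8
c12: - | r0:5,r1:3,r2:Add1,r3:10,r4:8
c13: CDB Add1=4 | r0:5,r1:3,r2:4,r3:10,r4:8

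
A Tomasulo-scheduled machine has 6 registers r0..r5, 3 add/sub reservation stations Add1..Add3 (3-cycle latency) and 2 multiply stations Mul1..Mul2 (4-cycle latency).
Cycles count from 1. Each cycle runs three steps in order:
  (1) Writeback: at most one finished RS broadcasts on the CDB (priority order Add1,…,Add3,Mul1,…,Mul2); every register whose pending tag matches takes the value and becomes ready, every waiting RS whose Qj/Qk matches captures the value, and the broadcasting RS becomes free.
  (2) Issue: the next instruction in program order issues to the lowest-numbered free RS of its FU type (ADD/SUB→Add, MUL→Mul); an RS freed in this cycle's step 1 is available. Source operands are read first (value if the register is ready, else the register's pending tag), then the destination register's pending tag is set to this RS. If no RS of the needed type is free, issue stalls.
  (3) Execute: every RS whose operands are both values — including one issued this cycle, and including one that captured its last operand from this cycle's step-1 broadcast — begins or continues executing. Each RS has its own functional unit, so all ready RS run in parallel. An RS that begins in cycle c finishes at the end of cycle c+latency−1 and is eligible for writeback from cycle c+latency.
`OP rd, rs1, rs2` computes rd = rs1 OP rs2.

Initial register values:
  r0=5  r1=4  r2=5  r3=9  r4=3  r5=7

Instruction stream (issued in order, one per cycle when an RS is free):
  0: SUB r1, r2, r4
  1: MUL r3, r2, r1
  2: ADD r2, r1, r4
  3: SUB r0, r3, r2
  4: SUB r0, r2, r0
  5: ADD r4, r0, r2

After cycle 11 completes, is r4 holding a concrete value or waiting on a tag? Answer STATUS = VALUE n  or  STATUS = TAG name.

STATUS = TAG Add2

  c1: issue SUB r1<-Add1  regs: r0:5,r1:Add1,r2:5,r3:9,r4:3,r5:7
  c2: issue MUL r3<-Mul1  regs: r0:5,r1:Add1,r2:5,r3:Mul1,r4:3,r5:7
  c3: issue ADD r2<-Add2  regs: r0:5,r1:Add1,r2:Add2,r3:Mul1,r4:3,r5:7
  c4: CDB Add1=2; issue SUB r0<-Add1  regs: r0:Add1,r1:2,r2:Add2,r3:Mul1,r4:3,r5:7
  c5: issue SUB r0<-Add3  regs: r0:Add3,r1:2,r2:Add2,r3:Mul1,r4:3,r5:7
  c6: stall  regs: r0:Add3,r1:2,r2:Add2,r3:Mul1,r4:3,r5:7
  c7: CDB Add2=5; issue ADD r4<-Add2  regs: r0:Add3,r1:2,r2:5,r3:Mul1,r4:Add2,r5:7
  c8: CDB Mul1=10  regs: r0:Add3,r1:2,r2:5,r3:10,r4:Add2,r5:7
  c9: -  regs: r0:Add3,r1:2,r2:5,r3:10,r4:Add2,r5:7
  c10: -  regs: r0:Add3,r1:2,r2:5,r3:10,r4:Add2,r5:7
  c11: CDB Add1=5  regs: r0:Add3,r1:2,r2:5,r3:10,r4:Add2,r5:7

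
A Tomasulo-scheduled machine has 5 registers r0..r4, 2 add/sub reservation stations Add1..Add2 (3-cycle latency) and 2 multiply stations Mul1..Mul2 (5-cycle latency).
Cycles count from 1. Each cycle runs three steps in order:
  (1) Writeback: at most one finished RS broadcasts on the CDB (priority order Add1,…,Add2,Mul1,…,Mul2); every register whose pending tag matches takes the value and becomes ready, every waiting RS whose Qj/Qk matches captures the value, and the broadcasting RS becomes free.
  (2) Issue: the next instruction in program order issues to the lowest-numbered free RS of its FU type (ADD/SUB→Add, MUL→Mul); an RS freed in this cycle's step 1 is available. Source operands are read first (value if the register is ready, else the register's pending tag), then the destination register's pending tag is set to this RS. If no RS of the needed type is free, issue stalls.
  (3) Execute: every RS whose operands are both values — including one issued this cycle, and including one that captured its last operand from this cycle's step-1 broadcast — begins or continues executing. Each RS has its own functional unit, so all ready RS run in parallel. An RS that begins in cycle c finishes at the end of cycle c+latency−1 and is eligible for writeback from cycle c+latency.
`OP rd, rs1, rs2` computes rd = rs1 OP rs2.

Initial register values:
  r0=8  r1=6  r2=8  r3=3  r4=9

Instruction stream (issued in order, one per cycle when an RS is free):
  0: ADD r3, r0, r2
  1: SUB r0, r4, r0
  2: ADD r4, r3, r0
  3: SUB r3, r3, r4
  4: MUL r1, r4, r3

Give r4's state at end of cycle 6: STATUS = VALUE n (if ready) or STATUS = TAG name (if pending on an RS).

cycle 1: issue ADD r3<-Add1 // r0:8,r1:6,r2:8,r3:Add1,r4:9
cycle 2: issue SUB r0<-Add2 // r0:Add2,r1:6,r2:8,r3:Add1,r4:9
cycle 3: stall // r0:Add2,r1:6,r2:8,r3:Add1,r4:9
cycle 4: CDB Add1=16; issue ADD r4<-Add1 // r0:Add2,r1:6,r2:8,r3:16,r4:Add1
cycle 5: CDB Add2=1; issue SUB r3<-Add2 // r0:1,r1:6,r2:8,r3:Add2,r4:Add1
cycle 6: issue MUL r1<-Mul1 // r0:1,r1:Mul1,r2:8,r3:Add2,r4:Add1

STATUS = TAG Add1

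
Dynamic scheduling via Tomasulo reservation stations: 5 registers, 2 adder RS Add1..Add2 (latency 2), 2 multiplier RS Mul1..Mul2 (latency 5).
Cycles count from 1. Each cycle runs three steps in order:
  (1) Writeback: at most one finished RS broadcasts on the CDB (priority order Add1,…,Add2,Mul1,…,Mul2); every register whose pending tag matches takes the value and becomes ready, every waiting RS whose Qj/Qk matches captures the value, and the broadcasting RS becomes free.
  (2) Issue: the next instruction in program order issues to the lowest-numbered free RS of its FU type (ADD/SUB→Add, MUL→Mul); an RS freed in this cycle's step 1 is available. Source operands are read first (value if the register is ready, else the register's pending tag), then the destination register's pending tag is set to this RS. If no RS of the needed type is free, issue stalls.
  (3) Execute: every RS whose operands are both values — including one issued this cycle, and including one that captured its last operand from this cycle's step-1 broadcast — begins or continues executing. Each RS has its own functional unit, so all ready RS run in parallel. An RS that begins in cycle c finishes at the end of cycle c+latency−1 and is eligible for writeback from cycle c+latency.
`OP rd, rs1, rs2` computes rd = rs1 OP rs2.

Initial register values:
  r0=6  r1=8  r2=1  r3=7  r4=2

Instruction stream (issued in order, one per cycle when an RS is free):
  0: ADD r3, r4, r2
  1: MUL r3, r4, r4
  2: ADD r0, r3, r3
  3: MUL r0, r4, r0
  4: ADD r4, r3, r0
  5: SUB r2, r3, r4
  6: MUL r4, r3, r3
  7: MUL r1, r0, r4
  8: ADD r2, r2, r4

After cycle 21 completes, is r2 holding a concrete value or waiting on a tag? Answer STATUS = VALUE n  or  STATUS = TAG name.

STATUS = VALUE 0

cycle 1: issue ADD r3<-Add1 // r0:6,r1:8,r2:1,r3:Add1,r4:2
cycle 2: issue MUL r3<-Mul1 // r0:6,r1:8,r2:1,r3:Mul1,r4:2
cycle 3: CDB Add1=3; issue ADD r0<-Add1 // r0:Add1,r1:8,r2:1,r3:Mul1,r4:2
cycle 4: issue MUL r0<-Mul2 // r0:Mul2,r1:8,r2:1,r3:Mul1,r4:2
cycle 5: issue ADD r4<-Add2 // r0:Mul2,r1:8,r2:1,r3:Mul1,r4:Add2
cycle 6: stall // r0:Mul2,r1:8,r2:1,r3:Mul1,r4:Add2
cycle 7: CDB Mul1=4; stall // r0:Mul2,r1:8,r2:1,r3:4,r4:Add2
cycle 8: stall // r0:Mul2,r1:8,r2:1,r3:4,r4:Add2
cycle 9: CDB Add1=8; issue SUB r2<-Add1 // r0:Mul2,r1:8,r2:Add1,r3:4,r4:Add2
cycle 10: issue MUL r4<-Mul1 // r0:Mul2,r1:8,r2:Add1,r3:4,r4:Mul1
cycle 11: stall // r0:Mul2,r1:8,r2:Add1,r3:4,r4:Mul1
cycle 12: stall // r0:Mul2,r1:8,r2:Add1,r3:4,r4:Mul1
cycle 13: stall // r0:Mul2,r1:8,r2:Add1,r3:4,r4:Mul1
cycle 14: CDB Mul2=16; issue MUL r1<-Mul2 // r0:16,r1:Mul2,r2:Add1,r3:4,r4:Mul1
cycle 15: CDB Mul1=16; stall // r0:16,r1:Mul2,r2:Add1,r3:4,r4:16
cycle 16: CDB Add2=20; issue ADD r2<-Add2 // r0:16,r1:Mul2,r2:Add2,r3:4,r4:16
cycle 17: - // r0:16,r1:Mul2,r2:Add2,r3:4,r4:16
cycle 18: CDB Add1=-16 // r0:16,r1:Mul2,r2:Add2,r3:4,r4:16
cycle 19: - // r0:16,r1:Mul2,r2:Add2,r3:4,r4:16
cycle 20: CDB Add2=0 // r0:16,r1:Mul2,r2:0,r3:4,r4:16
cycle 21: CDB Mul2=256 // r0:16,r1:256,r2:0,r3:4,r4:16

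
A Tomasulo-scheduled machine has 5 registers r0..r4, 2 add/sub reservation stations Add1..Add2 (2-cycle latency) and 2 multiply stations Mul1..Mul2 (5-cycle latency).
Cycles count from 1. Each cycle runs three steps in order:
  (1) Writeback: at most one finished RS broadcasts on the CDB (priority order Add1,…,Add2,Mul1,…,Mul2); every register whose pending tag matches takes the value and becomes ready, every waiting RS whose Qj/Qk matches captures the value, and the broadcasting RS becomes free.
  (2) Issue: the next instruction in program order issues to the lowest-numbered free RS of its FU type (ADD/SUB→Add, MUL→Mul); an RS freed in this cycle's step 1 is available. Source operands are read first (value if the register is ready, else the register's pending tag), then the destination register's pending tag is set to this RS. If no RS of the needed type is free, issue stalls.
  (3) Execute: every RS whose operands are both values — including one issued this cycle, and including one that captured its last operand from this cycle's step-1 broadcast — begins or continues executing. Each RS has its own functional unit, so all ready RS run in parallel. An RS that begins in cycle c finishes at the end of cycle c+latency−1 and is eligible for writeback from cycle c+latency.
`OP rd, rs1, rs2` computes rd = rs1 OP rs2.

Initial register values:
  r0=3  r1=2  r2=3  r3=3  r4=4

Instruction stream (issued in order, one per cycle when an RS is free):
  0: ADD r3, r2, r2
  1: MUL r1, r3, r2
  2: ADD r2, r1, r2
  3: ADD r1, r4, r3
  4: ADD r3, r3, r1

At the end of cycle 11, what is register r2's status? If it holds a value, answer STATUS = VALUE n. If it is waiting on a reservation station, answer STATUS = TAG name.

STATUS = VALUE 21

cycle 1: issue ADD r3<-Add1 // r0:3,r1:2,r2:3,r3:Add1,r4:4
cycle 2: issue MUL r1<-Mul1 // r0:3,r1:Mul1,r2:3,r3:Add1,r4:4
cycle 3: CDB Add1=6; issue ADD r2<-Add1 // r0:3,r1:Mul1,r2:Add1,r3:6,r4:4
cycle 4: issue ADD r1<-Add2 // r0:3,r1:Add2,r2:Add1,r3:6,r4:4
cycle 5: stall // r0:3,r1:Add2,r2:Add1,r3:6,r4:4
cycle 6: CDB Add2=10; issue ADD r3<-Add2 // r0:3,r1:10,r2:Add1,r3:Add2,r4:4
cycle 7: - // r0:3,r1:10,r2:Add1,r3:Add2,r4:4
cycle 8: CDB Add2=16 // r0:3,r1:10,r2:Add1,r3:16,r4:4
cycle 9: CDB Mul1=18 // r0:3,r1:10,r2:Add1,r3:16,r4:4
cycle 10: - // r0:3,r1:10,r2:Add1,r3:16,r4:4
cycle 11: CDB Add1=21 // r0:3,r1:10,r2:21,r3:16,r4:4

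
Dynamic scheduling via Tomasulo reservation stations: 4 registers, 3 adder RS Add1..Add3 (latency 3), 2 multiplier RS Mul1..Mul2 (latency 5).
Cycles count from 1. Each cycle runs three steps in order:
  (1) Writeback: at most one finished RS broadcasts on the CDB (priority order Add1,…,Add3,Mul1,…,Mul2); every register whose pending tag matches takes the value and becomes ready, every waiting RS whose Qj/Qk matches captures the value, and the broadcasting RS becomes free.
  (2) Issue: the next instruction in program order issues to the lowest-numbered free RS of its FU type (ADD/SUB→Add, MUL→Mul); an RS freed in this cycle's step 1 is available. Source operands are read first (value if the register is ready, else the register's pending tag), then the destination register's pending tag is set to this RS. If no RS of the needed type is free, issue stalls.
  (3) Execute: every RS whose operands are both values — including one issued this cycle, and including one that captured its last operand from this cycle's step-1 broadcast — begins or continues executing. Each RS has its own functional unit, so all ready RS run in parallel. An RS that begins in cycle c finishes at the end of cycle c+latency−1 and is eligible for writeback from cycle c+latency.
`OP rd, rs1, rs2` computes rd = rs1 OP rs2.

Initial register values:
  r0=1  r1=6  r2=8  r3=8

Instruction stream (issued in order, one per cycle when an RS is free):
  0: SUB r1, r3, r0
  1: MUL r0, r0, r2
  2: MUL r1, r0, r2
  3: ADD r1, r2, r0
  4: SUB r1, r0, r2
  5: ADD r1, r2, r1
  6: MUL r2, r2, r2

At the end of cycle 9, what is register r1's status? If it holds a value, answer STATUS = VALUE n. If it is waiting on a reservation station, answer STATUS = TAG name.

c1: issue SUB r1<-Add1 | r0:1,r1:Add1,r2:8,r3:8
c2: issue MUL r0<-Mul1 | r0:Mul1,r1:Add1,r2:8,r3:8
c3: issue MUL r1<-Mul2 | r0:Mul1,r1:Mul2,r2:8,r3:8
c4: CDB Add1=7; issue ADD r1<-Add1 | r0:Mul1,r1:Add1,r2:8,r3:8
c5: issue SUB r1<-Add2 | r0:Mul1,r1:Add2,r2:8,r3:8
c6: issue ADD r1<-Add3 | r0:Mul1,r1:Add3,r2:8,r3:8
c7: CDB Mul1=8; issue MUL r2<-Mul1 | r0:8,r1:Add3,r2:Mul1,r3:8
c8: - | r0:8,r1:Add3,r2:Mul1,r3:8
c9: - | r0:8,r1:Add3,r2:Mul1,r3:8

STATUS = TAG Add3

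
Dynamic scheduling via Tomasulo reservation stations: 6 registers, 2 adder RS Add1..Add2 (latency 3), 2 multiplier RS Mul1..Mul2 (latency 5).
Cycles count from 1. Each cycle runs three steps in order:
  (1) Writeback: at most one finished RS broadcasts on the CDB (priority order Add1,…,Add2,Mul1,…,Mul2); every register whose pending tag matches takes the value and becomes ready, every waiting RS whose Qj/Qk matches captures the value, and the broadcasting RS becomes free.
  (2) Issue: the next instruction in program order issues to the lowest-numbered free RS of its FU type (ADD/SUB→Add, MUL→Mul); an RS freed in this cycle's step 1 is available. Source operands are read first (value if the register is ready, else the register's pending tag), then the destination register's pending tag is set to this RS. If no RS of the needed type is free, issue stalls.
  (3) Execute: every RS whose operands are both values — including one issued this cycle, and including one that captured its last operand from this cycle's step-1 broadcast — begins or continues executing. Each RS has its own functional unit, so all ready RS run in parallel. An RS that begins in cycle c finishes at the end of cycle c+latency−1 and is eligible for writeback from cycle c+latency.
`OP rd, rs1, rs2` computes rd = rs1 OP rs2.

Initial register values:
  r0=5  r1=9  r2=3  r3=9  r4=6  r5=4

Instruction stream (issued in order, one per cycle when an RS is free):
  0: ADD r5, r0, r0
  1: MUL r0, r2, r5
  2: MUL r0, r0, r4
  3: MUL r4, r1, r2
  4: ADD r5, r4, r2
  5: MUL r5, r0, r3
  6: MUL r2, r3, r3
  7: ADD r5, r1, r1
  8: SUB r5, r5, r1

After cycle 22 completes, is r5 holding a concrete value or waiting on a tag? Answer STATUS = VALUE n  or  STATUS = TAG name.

  c1: issue ADD r5<-Add1  regs: r0:5,r1:9,r2:3,r3:9,r4:6,r5:Add1
  c2: issue MUL r0<-Mul1  regs: r0:Mul1,r1:9,r2:3,r3:9,r4:6,r5:Add1
  c3: issue MUL r0<-Mul2  regs: r0:Mul2,r1:9,r2:3,r3:9,r4:6,r5:Add1
  c4: CDB Add1=10; stall  regs: r0:Mul2,r1:9,r2:3,r3:9,r4:6,r5:10
  c5: stall  regs: r0:Mul2,r1:9,r2:3,r3:9,r4:6,r5:10
  c6: stall  regs: r0:Mul2,r1:9,r2:3,r3:9,r4:6,r5:10
  c7: stall  regs: r0:Mul2,r1:9,r2:3,r3:9,r4:6,r5:10
  c8: stall  regs: r0:Mul2,r1:9,r2:3,r3:9,r4:6,r5:10
  c9: CDB Mul1=30; issue MUL r4<-Mul1  regs: r0:Mul2,r1:9,r2:3,r3:9,r4:Mul1,r5:10
  c10: issue ADD r5<-Add1  regs: r0:Mul2,r1:9,r2:3,r3:9,r4:Mul1,r5:Add1
  c11: stall  regs: r0:Mul2,r1:9,r2:3,r3:9,r4:Mul1,r5:Add1
  c12: stall  regs: r0:Mul2,r1:9,r2:3,r3:9,r4:Mul1,r5:Add1
  c13: stall  regs: r0:Mul2,r1:9,r2:3,r3:9,r4:Mul1,r5:Add1
  c14: CDB Mul1=27; issue MUL r5<-Mul1  regs: r0:Mul2,r1:9,r2:3,r3:9,r4:27,r5:Mul1
  c15: CDB Mul2=180; issue MUL r2<-Mul2  regs: r0:180,r1:9,r2:Mul2,r3:9,r4:27,r5:Mul1
  c16: issue ADD r5<-Add2  regs: r0:180,r1:9,r2:Mul2,r3:9,r4:27,r5:Add2
  c17: CDB Add1=30; issue SUB r5<-Add1  regs: r0:180,r1:9,r2:Mul2,r3:9,r4:27,r5:Add1
  c18: -  regs: r0:180,r1:9,r2:Mul2,r3:9,r4:27,r5:Add1
  c19: CDB Add2=18  regs: r0:180,r1:9,r2:Mul2,r3:9,r4:27,r5:Add1
  c20: CDB Mul1=1620  regs: r0:180,r1:9,r2:Mul2,r3:9,r4:27,r5:Add1
  c21: CDB Mul2=81  regs: r0:180,r1:9,r2:81,r3:9,r4:27,r5:Add1
  c22: CDB Add1=9  regs: r0:180,r1:9,r2:81,r3:9,r4:27,r5:9

STATUS = VALUE 9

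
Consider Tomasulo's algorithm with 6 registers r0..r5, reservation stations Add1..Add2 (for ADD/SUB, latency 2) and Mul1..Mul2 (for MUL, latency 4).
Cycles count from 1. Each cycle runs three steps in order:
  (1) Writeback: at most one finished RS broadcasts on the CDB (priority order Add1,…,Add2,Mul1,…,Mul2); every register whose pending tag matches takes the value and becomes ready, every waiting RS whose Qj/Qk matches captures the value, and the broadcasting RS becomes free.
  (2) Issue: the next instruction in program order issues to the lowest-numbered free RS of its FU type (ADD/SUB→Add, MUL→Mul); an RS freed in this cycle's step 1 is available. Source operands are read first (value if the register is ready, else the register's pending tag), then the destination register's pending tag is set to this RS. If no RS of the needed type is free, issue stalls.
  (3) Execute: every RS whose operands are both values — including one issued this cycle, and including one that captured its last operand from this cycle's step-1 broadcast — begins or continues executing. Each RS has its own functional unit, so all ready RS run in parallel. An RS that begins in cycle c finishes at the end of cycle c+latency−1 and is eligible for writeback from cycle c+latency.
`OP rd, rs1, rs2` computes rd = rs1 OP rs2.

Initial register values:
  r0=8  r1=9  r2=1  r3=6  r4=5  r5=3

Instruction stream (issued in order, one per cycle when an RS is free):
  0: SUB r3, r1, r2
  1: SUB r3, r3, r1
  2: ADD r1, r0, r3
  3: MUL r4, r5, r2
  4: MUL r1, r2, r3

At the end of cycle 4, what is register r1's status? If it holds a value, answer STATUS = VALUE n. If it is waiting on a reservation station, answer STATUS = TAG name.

STATUS = TAG Add1

cycle 1: issue SUB r3<-Add1 // r0:8,r1:9,r2:1,r3:Add1,r4:5,r5:3
cycle 2: issue SUB r3<-Add2 // r0:8,r1:9,r2:1,r3:Add2,r4:5,r5:3
cycle 3: CDB Add1=8; issue ADD r1<-Add1 // r0:8,r1:Add1,r2:1,r3:Add2,r4:5,r5:3
cycle 4: issue MUL r4<-Mul1 // r0:8,r1:Add1,r2:1,r3:Add2,r4:Mul1,r5:3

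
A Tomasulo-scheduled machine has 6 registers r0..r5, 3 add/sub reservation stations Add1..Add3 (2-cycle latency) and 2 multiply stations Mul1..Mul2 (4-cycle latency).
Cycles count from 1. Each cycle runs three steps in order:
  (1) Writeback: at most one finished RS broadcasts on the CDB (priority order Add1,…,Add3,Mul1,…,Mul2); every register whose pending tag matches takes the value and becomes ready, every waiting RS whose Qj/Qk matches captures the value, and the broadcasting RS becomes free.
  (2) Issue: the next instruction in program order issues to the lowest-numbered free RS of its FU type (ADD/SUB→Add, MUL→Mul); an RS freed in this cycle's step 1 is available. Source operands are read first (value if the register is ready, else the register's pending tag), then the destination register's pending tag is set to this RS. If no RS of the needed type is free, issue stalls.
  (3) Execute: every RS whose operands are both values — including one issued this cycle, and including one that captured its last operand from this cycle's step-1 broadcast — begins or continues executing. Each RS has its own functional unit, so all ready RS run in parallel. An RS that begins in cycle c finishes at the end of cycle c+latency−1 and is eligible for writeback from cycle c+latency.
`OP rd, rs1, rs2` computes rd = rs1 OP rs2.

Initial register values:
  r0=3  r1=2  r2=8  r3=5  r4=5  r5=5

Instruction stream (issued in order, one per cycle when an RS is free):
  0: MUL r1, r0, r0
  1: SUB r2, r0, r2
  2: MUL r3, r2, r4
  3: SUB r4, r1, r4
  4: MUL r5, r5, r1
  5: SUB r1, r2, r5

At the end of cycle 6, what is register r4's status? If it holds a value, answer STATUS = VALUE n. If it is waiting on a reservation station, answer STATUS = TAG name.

  c1: issue MUL r1<-Mul1  regs: r0:3,r1:Mul1,r2:8,r3:5,r4:5,r5:5
  c2: issue SUB r2<-Add1  regs: r0:3,r1:Mul1,r2:Add1,r3:5,r4:5,r5:5
  c3: issue MUL r3<-Mul2  regs: r0:3,r1:Mul1,r2:Add1,r3:Mul2,r4:5,r5:5
  c4: CDB Add1=-5; issue SUB r4<-Add1  regs: r0:3,r1:Mul1,r2:-5,r3:Mul2,r4:Add1,r5:5
  c5: CDB Mul1=9; issue MUL r5<-Mul1  regs: r0:3,r1:9,r2:-5,r3:Mul2,r4:Add1,r5:Mul1
  c6: issue SUB r1<-Add2  regs: r0:3,r1:Add2,r2:-5,r3:Mul2,r4:Add1,r5:Mul1

STATUS = TAG Add1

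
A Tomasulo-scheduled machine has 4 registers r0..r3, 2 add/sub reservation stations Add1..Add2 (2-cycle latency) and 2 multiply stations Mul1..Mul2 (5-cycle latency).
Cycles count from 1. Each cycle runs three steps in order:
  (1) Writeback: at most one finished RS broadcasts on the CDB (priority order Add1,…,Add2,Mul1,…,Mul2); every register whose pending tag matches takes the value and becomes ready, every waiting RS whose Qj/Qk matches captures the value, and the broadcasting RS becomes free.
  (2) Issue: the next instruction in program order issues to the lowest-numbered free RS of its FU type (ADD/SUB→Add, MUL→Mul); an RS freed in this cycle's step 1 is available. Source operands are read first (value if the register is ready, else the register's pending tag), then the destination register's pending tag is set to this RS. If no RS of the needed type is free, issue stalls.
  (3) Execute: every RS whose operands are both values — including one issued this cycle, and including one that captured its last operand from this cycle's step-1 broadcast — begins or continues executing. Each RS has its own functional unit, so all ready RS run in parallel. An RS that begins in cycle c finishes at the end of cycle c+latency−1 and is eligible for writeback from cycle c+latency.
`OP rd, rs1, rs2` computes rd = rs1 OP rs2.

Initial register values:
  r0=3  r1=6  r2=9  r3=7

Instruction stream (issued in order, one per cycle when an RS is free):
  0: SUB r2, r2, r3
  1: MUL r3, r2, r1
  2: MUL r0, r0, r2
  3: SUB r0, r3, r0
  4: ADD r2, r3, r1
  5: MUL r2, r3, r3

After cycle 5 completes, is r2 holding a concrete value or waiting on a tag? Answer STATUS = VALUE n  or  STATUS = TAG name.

STATUS = TAG Add2

  c1: issue SUB r2<-Add1  regs: r0:3,r1:6,r2:Add1,r3:7
  c2: issue MUL r3<-Mul1  regs: r0:3,r1:6,r2:Add1,r3:Mul1
  c3: CDB Add1=2; issue MUL r0<-Mul2  regs: r0:Mul2,r1:6,r2:2,r3:Mul1
  c4: issue SUB r0<-Add1  regs: r0:Add1,r1:6,r2:2,r3:Mul1
  c5: issue ADD r2<-Add2  regs: r0:Add1,r1:6,r2:Add2,r3:Mul1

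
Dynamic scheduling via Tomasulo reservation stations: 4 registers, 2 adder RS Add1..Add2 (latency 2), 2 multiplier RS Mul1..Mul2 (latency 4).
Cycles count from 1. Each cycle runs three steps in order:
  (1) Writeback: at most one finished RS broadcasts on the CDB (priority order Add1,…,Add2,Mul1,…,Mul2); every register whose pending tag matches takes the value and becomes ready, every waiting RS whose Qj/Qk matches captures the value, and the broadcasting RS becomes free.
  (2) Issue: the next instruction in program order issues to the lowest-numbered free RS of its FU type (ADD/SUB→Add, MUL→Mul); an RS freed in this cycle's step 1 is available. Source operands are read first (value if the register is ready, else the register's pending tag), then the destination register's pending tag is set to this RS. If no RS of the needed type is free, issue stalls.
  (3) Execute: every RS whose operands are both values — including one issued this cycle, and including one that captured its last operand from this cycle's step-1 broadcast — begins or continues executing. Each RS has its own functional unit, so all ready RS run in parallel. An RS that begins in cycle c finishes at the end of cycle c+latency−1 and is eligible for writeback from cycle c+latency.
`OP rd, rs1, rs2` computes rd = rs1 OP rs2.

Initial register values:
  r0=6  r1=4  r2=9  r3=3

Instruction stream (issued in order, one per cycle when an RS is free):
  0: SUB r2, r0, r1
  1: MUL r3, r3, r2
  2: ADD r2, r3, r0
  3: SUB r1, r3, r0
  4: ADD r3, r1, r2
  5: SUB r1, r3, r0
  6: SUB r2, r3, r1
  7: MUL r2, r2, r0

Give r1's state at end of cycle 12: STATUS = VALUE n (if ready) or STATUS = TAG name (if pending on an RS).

c1: issue SUB r2<-Add1 | r0:6,r1:4,r2:Add1,r3:3
c2: issue MUL r3<-Mul1 | r0:6,r1:4,r2:Add1,r3:Mul1
c3: CDB Add1=2; issue ADD r2<-Add1 | r0:6,r1:4,r2:Add1,r3:Mul1
c4: issue SUB r1<-Add2 | r0:6,r1:Add2,r2:Add1,r3:Mul1
c5: stall | r0:6,r1:Add2,r2:Add1,r3:Mul1
c6: stall | r0:6,r1:Add2,r2:Add1,r3:Mul1
c7: CDB Mul1=6; stall | r0:6,r1:Add2,r2:Add1,r3:6
c8: stall | r0:6,r1:Add2,r2:Add1,r3:6
c9: CDB Add1=12; issue ADD r3<-Add1 | r0:6,r1:Add2,r2:12,r3:Add1
c10: CDB Add2=0; issue SUB r1<-Add2 | r0:6,r1:Add2,r2:12,r3:Add1
c11: stall | r0:6,r1:Add2,r2:12,r3:Add1
c12: CDB Add1=12; issue SUB r2<-Add1 | r0:6,r1:Add2,r2:Add1,r3:12

STATUS = TAG Add2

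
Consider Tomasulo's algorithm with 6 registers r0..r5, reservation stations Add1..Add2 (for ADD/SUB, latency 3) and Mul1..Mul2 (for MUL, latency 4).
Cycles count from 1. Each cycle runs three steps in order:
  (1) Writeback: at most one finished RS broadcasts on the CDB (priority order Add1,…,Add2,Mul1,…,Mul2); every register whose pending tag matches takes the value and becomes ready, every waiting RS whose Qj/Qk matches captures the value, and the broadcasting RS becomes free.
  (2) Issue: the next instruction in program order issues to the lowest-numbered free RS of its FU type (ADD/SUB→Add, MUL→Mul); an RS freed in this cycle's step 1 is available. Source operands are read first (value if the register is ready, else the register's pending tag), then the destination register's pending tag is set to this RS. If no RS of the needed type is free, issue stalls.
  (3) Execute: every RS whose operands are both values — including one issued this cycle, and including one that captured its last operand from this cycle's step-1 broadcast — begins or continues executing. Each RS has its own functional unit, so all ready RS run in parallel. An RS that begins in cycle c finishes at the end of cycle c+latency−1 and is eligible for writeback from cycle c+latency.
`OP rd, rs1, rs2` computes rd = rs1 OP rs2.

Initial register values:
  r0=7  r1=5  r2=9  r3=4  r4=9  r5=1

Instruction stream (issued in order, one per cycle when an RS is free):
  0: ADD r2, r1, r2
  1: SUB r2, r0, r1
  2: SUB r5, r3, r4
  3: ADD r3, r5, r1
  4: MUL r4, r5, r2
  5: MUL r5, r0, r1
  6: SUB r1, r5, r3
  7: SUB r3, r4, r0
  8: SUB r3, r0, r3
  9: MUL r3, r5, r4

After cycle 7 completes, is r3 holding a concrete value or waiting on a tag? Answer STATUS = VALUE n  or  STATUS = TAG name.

c1: issue ADD r2<-Add1 | r0:7,r1:5,r2:Add1,r3:4,r4:9,r5:1
c2: issue SUB r2<-Add2 | r0:7,r1:5,r2:Add2,r3:4,r4:9,r5:1
c3: stall | r0:7,r1:5,r2:Add2,r3:4,r4:9,r5:1
c4: CDB Add1=14; issue SUB r5<-Add1 | r0:7,r1:5,r2:Add2,r3:4,r4:9,r5:Add1
c5: CDB Add2=2; issue ADD r3<-Add2 | r0:7,r1:5,r2:2,r3:Add2,r4:9,r5:Add1
c6: issue MUL r4<-Mul1 | r0:7,r1:5,r2:2,r3:Add2,r4:Mul1,r5:Add1
c7: CDB Add1=-5; issue MUL r5<-Mul2 | r0:7,r1:5,r2:2,r3:Add2,r4:Mul1,r5:Mul2

STATUS = TAG Add2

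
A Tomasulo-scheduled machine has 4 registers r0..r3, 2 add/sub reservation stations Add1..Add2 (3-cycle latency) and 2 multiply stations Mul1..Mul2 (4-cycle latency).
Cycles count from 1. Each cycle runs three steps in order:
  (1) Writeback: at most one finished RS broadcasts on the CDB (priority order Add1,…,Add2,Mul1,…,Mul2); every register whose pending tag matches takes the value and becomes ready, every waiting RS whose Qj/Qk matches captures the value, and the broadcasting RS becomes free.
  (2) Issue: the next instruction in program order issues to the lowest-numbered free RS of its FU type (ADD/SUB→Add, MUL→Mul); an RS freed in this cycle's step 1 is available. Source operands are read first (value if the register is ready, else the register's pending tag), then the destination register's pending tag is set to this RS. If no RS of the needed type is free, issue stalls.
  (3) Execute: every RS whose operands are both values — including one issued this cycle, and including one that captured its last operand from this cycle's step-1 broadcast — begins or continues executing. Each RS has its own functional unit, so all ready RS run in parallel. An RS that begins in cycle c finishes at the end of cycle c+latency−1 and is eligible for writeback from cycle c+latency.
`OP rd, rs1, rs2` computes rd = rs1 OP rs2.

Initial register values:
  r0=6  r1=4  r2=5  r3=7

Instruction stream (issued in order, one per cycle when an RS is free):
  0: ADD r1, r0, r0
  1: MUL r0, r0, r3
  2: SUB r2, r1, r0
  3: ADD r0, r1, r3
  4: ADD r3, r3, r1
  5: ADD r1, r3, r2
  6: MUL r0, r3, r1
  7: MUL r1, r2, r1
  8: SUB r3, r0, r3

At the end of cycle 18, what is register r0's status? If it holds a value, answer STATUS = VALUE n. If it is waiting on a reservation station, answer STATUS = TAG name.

STATUS = VALUE -209

  c1: issue ADD r1<-Add1  regs: r0:6,r1:Add1,r2:5,r3:7
  c2: issue MUL r0<-Mul1  regs: r0:Mul1,r1:Add1,r2:5,r3:7
  c3: issue SUB r2<-Add2  regs: r0:Mul1,r1:Add1,r2:Add2,r3:7
  c4: CDB Add1=12; issue ADD r0<-Add1  regs: r0:Add1,r1:12,r2:Add2,r3:7
  c5: stall  regs: r0:Add1,r1:12,r2:Add2,r3:7
  c6: CDB Mul1=42; stall  regs: r0:Add1,r1:12,r2:Add2,r3:7
  c7: CDB Add1=19; issue ADD r3<-Add1  regs: r0:19,r1:12,r2:Add2,r3:Add1
  c8: stall  regs: r0:19,r1:12,r2:Add2,r3:Add1
  c9: CDB Add2=-30; issue ADD r1<-Add2  regs: r0:19,r1:Add2,r2:-30,r3:Add1
  c10: CDB Add1=19; issue MUL r0<-Mul1  regs: r0:Mul1,r1:Add2,r2:-30,r3:19
  c11: issue MUL r1<-Mul2  regs: r0:Mul1,r1:Mul2,r2:-30,r3:19
  c12: issue SUB r3<-Add1  regs: r0:Mul1,r1:Mul2,r2:-30,r3:Add1
  c13: CDB Add2=-11  regs: r0:Mul1,r1:Mul2,r2:-30,r3:Add1
  c14: -  regs: r0:Mul1,r1:Mul2,r2:-30,r3:Add1
  c15: -  regs: r0:Mul1,r1:Mul2,r2:-30,r3:Add1
  c16: -  regs: r0:Mul1,r1:Mul2,r2:-30,r3:Add1
  c17: CDB Mul1=-209  regs: r0:-209,r1:Mul2,r2:-30,r3:Add1
  c18: CDB Mul2=330  regs: r0:-209,r1:330,r2:-30,r3:Add1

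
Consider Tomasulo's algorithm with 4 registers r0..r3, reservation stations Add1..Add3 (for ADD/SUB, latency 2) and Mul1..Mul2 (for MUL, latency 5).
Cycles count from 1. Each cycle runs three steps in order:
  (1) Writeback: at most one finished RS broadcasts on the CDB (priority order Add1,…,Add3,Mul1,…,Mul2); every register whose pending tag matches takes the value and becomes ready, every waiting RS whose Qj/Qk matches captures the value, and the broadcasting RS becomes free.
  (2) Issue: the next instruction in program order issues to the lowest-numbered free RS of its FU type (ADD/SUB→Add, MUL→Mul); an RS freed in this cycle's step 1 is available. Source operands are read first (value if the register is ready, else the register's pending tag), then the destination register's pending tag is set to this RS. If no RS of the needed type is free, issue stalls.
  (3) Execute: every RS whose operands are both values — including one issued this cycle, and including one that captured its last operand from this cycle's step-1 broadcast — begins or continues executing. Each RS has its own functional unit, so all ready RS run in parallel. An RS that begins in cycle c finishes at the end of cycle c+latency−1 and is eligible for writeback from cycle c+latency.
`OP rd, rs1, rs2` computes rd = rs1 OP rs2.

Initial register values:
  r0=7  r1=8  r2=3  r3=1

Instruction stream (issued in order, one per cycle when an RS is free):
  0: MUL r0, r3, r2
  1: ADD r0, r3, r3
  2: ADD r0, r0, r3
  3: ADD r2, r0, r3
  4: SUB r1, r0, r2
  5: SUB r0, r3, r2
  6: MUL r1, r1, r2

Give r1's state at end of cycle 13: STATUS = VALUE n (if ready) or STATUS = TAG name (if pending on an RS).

STATUS = TAG Mul1

cycle 1: issue MUL r0<-Mul1 // r0:Mul1,r1:8,r2:3,r3:1
cycle 2: issue ADD r0<-Add1 // r0:Add1,r1:8,r2:3,r3:1
cycle 3: issue ADD r0<-Add2 // r0:Add2,r1:8,r2:3,r3:1
cycle 4: CDB Add1=2; issue ADD r2<-Add1 // r0:Add2,r1:8,r2:Add1,r3:1
cycle 5: issue SUB r1<-Add3 // r0:Add2,r1:Add3,r2:Add1,r3:1
cycle 6: CDB Add2=3; issue SUB r0<-Add2 // r0:Add2,r1:Add3,r2:Add1,r3:1
cycle 7: CDB Mul1=3; issue MUL r1<-Mul1 // r0:Add2,r1:Mul1,r2:Add1,r3:1
cycle 8: CDB Add1=4 // r0:Add2,r1:Mul1,r2:4,r3:1
cycle 9: - // r0:Add2,r1:Mul1,r2:4,r3:1
cycle 10: CDB Add2=-3 // r0:-3,r1:Mul1,r2:4,r3:1
cycle 11: CDB Add3=-1 // r0:-3,r1:Mul1,r2:4,r3:1
cycle 12: - // r0:-3,r1:Mul1,r2:4,r3:1
cycle 13: - // r0:-3,r1:Mul1,r2:4,r3:1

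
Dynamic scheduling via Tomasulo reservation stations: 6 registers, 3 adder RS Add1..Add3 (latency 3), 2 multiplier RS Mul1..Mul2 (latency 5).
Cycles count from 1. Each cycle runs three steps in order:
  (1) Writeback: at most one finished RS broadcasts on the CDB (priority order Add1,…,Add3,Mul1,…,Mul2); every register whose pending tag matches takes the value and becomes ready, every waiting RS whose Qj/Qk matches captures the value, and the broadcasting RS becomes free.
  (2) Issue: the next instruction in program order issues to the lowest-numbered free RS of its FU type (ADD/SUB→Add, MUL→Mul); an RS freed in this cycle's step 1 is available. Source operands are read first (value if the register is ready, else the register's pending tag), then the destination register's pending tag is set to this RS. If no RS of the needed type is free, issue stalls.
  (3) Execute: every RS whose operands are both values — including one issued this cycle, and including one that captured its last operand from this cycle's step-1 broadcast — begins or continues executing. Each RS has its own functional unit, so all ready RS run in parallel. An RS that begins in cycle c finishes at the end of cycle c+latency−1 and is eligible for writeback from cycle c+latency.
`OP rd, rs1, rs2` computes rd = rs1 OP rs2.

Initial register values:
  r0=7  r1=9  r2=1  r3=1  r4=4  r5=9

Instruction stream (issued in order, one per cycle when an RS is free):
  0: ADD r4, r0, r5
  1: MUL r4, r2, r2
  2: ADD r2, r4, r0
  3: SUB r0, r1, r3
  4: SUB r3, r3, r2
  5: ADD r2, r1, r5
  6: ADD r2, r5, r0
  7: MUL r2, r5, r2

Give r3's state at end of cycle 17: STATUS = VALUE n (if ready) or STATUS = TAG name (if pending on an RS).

STATUS = VALUE -7

c1: issue ADD r4<-Add1 | r0:7,r1:9,r2:1,r3:1,r4:Add1,r5:9
c2: issue MUL r4<-Mul1 | r0:7,r1:9,r2:1,r3:1,r4:Mul1,r5:9
c3: issue ADD r2<-Add2 | r0:7,r1:9,r2:Add2,r3:1,r4:Mul1,r5:9
c4: CDB Add1=16; issue SUB r0<-Add1 | r0:Add1,r1:9,r2:Add2,r3:1,r4:Mul1,r5:9
c5: issue SUB r3<-Add3 | r0:Add1,r1:9,r2:Add2,r3:Add3,r4:Mul1,r5:9
c6: stall | r0:Add1,r1:9,r2:Add2,r3:Add3,r4:Mul1,r5:9
c7: CDB Add1=8; issue ADD r2<-Add1 | r0:8,r1:9,r2:Add1,r3:Add3,r4:Mul1,r5:9
c8: CDB Mul1=1; stall | r0:8,r1:9,r2:Add1,r3:Add3,r4:1,r5:9
c9: stall | r0:8,r1:9,r2:Add1,r3:Add3,r4:1,r5:9
c10: CDB Add1=18; issue ADD r2<-Add1 | r0:8,r1:9,r2:Add1,r3:Add3,r4:1,r5:9
c11: CDB Add2=8; issue MUL r2<-Mul1 | r0:8,r1:9,r2:Mul1,r3:Add3,r4:1,r5:9
c12: - | r0:8,r1:9,r2:Mul1,r3:Add3,r4:1,r5:9
c13: CDB Add1=17 | r0:8,r1:9,r2:Mul1,r3:Add3,r4:1,r5:9
c14: CDB Add3=-7 | r0:8,r1:9,r2:Mul1,r3:-7,r4:1,r5:9
c15: - | r0:8,r1:9,r2:Mul1,r3:-7,r4:1,r5:9
c16: - | r0:8,r1:9,r2:Mul1,r3:-7,r4:1,r5:9
c17: - | r0:8,r1:9,r2:Mul1,r3:-7,r4:1,r5:9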